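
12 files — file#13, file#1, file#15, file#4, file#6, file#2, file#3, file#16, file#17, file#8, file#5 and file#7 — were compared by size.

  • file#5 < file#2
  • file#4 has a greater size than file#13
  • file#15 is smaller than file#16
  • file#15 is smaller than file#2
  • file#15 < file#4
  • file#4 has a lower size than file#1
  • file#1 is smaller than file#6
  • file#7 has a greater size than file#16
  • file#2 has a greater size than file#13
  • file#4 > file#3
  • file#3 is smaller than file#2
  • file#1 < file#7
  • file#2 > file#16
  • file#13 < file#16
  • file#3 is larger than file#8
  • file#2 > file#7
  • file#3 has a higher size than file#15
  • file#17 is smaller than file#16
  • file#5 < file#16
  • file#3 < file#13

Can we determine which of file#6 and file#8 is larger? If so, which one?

file#6

Chaining the given relations: file#8 < file#3 < file#13 < file#4 < file#1 < file#6.
So file#6 is larger.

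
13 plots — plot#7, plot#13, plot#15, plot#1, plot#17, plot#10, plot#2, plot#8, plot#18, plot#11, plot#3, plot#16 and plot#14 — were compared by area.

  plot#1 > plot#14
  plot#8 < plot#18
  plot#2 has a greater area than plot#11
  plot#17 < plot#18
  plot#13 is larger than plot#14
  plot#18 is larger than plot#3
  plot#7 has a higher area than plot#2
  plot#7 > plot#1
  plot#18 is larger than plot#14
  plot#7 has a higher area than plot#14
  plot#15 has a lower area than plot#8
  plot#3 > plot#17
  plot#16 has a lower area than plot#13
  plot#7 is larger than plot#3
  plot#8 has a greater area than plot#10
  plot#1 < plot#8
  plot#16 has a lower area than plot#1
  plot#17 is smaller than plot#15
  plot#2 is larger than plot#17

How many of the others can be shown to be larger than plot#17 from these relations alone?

6

Directly above plot#17: plot#2, plot#15, plot#3, plot#18.
One step further: plot#7, plot#8 (6 so far).
No other element is forced above plot#17 by the given relations, so the count is 6.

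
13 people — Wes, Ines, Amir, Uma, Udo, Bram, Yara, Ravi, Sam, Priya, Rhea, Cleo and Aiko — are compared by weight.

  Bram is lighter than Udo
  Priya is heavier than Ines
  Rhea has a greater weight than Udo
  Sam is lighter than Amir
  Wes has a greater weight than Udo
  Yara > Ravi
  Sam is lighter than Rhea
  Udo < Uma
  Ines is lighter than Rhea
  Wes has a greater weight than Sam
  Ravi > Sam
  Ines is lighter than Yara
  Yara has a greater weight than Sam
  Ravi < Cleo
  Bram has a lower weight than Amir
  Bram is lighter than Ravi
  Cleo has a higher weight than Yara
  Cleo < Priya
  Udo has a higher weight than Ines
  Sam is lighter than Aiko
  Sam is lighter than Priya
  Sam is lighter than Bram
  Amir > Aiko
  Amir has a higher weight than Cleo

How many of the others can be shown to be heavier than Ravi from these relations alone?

4

The elements the relations force above Ravi are Yara, Cleo, Priya, Amir — no chain reaches any other.
That is 4.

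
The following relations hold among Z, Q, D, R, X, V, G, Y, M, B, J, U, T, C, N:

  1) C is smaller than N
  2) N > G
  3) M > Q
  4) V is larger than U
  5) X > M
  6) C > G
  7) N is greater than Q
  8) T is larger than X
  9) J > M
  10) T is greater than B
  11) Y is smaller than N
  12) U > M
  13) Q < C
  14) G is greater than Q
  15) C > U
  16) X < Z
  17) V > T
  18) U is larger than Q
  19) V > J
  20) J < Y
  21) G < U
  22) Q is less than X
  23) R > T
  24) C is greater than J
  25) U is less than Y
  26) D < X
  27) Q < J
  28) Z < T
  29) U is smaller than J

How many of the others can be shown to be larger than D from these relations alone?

From D the given relations immediately reach X.
From those, Z, T — 3 in total.
From those, V, R — 5 in total.
No other element is forced above D by the given relations, so the count is 5.

5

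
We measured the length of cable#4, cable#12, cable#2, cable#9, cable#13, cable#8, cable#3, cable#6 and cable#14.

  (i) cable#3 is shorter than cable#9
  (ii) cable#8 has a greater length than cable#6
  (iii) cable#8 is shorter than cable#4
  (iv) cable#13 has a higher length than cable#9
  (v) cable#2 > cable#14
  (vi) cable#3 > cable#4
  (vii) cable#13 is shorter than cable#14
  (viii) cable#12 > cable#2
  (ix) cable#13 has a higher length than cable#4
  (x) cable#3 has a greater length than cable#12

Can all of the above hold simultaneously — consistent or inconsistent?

Chaining the given relations yields cable#13 < cable#14 < cable#2 < cable#12 < cable#3 < cable#9, so cable#13 < cable#9. But one relation states cable#9 < cable#13. These cannot both hold.

inconsistent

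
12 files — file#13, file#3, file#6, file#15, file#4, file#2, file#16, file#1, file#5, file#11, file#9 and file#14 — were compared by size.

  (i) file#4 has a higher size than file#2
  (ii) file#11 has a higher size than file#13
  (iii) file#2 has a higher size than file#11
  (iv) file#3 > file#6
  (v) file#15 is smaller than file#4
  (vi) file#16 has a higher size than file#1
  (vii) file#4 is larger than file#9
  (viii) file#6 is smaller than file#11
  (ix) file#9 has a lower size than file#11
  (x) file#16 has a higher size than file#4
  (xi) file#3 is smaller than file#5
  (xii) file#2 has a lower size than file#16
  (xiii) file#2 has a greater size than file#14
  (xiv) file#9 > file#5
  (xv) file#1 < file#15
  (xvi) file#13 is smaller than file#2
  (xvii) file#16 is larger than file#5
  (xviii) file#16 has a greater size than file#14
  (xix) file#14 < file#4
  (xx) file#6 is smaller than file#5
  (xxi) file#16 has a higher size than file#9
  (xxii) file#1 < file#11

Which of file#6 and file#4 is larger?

file#4

Link the given pairs in sequence: file#6 < file#3; file#3 < file#5; file#5 < file#9; file#9 < file#11; file#11 < file#2; file#2 < file#4.
Chaining these gives file#6 < file#3 < file#5 < file#9 < file#11 < file#2 < file#4.
So file#6 < file#4; file#4 is the larger of the two.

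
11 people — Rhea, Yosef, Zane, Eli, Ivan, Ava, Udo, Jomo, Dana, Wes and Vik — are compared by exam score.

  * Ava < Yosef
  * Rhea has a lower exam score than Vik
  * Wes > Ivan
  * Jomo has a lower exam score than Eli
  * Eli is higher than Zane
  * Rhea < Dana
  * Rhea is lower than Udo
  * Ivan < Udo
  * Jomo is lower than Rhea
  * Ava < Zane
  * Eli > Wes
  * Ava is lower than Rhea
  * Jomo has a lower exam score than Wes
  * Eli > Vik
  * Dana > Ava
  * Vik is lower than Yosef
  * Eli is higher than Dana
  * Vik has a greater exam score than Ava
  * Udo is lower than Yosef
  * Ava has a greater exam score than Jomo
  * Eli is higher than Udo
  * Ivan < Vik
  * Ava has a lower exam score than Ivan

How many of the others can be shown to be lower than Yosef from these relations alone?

6

The elements the relations force below Yosef are Jomo, Ava, Ivan, Rhea, Udo, Vik — no chain reaches any other.
That is 6.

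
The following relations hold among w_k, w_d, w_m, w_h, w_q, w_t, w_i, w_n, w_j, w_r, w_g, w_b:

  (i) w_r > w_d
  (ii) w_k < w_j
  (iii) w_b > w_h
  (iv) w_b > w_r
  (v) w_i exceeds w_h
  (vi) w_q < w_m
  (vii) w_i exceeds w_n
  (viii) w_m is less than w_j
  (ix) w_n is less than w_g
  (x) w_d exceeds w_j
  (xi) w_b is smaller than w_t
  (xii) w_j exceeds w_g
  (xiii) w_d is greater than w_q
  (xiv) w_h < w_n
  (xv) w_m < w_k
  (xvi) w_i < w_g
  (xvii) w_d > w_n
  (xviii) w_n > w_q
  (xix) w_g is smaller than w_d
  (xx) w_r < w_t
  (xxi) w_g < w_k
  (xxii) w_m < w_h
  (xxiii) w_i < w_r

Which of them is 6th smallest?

Chaining the given pairs: w_q < w_m < w_h < w_n < w_i < w_g < w_k < w_j < w_d < w_r < w_b < w_t.
The 6th smallest is w_g.

w_g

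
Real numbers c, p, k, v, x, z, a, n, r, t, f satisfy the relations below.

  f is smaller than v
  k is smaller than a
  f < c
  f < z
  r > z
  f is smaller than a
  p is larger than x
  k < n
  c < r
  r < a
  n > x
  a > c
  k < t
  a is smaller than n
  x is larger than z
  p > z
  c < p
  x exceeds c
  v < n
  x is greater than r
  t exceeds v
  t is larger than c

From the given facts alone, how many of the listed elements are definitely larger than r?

Directly above r: a, x.
One step further: p, n (4 so far).
No other element is forced above r by the given relations, so the count is 4.

4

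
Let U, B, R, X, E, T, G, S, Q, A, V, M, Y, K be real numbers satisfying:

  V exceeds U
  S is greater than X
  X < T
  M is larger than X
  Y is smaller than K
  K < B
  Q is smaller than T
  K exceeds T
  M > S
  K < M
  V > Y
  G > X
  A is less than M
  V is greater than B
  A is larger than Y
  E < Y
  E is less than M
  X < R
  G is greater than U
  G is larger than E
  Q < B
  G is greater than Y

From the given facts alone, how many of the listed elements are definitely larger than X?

From X the given relations immediately reach S, R, T, G, M.
From those, K — 6 in total.
From those, B — 7 in total.
From those, V — 8 in total.
Nothing else is reachable above X; 8 in all.

8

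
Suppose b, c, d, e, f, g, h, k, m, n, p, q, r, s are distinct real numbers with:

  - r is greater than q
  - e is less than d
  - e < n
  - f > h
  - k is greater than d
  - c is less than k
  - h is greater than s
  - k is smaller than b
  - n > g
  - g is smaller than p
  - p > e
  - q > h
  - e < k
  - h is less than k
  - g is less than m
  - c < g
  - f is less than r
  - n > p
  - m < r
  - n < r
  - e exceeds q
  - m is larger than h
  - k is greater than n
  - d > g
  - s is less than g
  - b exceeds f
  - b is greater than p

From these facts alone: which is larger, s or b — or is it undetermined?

The relevant relations are s < h; h < q; q < e; e < d; d < k; k < b.
Together: s < h < q < e < d < k < b.
So b is larger.

b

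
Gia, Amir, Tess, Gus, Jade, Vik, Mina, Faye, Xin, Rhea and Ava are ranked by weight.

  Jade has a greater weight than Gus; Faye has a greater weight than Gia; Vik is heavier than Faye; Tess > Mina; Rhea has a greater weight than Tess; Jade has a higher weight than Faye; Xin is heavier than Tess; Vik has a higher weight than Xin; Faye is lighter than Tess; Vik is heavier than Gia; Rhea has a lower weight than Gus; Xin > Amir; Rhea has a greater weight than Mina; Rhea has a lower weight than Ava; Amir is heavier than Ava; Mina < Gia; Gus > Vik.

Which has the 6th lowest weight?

Ava

The consecutive relations fix a unique order: Mina < Gia < Faye < Tess < Rhea < Ava < Amir < Xin < Vik < Gus < Jade.
The 6th smallest is Ava.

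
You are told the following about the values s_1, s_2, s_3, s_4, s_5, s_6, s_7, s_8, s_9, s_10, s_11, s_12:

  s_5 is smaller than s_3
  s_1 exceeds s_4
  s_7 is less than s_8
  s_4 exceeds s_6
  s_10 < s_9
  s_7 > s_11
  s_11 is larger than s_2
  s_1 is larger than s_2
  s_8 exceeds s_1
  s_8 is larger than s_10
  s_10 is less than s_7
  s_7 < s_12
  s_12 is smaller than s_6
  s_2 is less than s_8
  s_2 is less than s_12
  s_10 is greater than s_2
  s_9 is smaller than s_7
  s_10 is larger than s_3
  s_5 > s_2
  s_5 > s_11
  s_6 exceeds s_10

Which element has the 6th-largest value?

s_7

The consecutive relations fix a unique order: s_2 < s_11 < s_5 < s_3 < s_10 < s_9 < s_7 < s_12 < s_6 < s_4 < s_1 < s_8.
The 6th largest is s_7.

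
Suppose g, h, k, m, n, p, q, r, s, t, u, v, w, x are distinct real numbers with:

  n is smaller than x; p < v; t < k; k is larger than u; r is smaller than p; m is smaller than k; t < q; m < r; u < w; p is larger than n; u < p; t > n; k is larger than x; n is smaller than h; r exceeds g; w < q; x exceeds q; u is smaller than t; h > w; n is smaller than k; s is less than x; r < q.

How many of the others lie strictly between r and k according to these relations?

Chaining upward from r reaches: p, q, x, v.
Chaining downward from k reaches: u, m, g, n, t, w, s, q, x.
Strictly between r and k are those in both lists: q, x — 2 elements.

2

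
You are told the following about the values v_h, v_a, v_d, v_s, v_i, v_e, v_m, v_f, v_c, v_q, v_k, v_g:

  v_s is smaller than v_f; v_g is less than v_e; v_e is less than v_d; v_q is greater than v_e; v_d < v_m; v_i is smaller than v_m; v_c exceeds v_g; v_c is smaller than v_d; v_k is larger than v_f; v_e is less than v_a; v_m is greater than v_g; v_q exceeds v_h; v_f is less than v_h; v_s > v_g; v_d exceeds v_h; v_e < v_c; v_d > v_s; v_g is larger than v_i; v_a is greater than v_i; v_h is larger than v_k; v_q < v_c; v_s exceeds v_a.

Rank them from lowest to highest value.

Nothing is placed below v_i, so it is least; from there v_i < v_g; v_g < v_e; v_e < v_a; v_a < v_s; v_s < v_f; v_f < v_k; v_k < v_h; v_h < v_q; v_q < v_c; v_c < v_d; v_d < v_m, each given directly.

v_i < v_g < v_e < v_a < v_s < v_f < v_k < v_h < v_q < v_c < v_d < v_m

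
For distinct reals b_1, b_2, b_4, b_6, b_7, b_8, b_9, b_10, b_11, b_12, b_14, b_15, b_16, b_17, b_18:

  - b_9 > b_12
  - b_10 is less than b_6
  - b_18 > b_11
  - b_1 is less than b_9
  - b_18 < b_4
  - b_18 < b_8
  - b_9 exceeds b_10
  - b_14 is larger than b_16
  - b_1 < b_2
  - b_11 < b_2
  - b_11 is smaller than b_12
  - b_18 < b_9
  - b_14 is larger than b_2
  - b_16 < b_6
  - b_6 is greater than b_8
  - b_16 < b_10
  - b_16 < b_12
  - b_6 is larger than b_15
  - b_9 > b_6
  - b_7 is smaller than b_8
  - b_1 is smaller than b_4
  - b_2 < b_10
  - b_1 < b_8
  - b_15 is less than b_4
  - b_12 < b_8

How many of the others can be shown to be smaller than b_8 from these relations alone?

6

From b_8 the given relations immediately reach b_1, b_18, b_7, b_12.
From those, b_16, b_11 — 6 in total.
No other element is forced below b_8 by the given relations, so the count is 6.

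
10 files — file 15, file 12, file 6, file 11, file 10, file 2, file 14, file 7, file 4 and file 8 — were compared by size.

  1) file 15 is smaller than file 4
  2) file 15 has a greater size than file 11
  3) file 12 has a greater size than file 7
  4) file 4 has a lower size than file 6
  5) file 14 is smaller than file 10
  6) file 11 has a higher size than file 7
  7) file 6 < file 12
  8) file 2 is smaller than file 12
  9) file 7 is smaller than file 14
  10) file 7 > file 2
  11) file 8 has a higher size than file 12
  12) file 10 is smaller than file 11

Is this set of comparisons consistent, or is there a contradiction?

consistent

Every relation is compatible with file 2 < file 7 < file 14 < file 10 < file 11 < file 15 < file 4 < file 6 < file 12 < file 8; the set is consistent.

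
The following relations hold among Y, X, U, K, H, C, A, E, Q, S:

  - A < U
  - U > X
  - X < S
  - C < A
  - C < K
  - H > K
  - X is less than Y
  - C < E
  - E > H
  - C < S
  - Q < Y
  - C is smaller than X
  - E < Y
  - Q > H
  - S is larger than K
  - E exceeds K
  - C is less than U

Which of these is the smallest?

C

Chaining upward from C: directly above it, A, K, E, X, S, U; then H, Y; then Q.
That covers every other element, and nothing is given below C, so C is the smallest.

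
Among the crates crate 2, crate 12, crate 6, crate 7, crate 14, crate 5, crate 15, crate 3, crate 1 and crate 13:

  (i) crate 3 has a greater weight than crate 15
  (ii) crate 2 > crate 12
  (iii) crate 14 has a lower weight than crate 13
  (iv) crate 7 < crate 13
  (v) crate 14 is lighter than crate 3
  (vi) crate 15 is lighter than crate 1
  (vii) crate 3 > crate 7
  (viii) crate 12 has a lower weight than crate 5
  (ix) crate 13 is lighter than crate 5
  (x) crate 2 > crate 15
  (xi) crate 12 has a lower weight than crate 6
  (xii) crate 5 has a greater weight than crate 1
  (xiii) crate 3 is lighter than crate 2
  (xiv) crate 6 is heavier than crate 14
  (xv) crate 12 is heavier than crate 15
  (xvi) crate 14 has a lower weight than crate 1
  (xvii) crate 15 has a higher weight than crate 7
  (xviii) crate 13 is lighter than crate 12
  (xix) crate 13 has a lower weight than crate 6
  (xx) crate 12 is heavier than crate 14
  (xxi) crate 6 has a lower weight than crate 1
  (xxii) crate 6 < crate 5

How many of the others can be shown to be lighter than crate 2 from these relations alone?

Directly below crate 2: crate 15, crate 12, crate 3.
One step further: crate 7, crate 14, crate 13 (6 so far).
Nothing else is reachable below crate 2; 6 in all.

6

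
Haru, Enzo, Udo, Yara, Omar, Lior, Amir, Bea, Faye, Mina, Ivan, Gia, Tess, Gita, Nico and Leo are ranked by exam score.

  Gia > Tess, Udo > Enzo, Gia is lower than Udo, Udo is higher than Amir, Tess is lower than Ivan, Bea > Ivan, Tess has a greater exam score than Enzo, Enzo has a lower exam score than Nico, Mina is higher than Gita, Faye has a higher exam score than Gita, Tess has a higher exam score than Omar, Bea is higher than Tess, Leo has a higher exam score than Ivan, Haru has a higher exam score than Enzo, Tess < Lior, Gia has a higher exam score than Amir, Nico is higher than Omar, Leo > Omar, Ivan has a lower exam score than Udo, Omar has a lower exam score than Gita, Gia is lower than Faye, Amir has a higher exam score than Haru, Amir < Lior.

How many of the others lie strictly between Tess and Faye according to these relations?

1

Chaining upward from Tess reaches: Ivan, Leo, Gia, Bea, Lior, Udo.
Chaining downward from Faye reaches: Enzo, Omar, Gita, Haru, Amir, Gia.
Strictly between Tess and Faye are those in both lists: Gia — 1 element.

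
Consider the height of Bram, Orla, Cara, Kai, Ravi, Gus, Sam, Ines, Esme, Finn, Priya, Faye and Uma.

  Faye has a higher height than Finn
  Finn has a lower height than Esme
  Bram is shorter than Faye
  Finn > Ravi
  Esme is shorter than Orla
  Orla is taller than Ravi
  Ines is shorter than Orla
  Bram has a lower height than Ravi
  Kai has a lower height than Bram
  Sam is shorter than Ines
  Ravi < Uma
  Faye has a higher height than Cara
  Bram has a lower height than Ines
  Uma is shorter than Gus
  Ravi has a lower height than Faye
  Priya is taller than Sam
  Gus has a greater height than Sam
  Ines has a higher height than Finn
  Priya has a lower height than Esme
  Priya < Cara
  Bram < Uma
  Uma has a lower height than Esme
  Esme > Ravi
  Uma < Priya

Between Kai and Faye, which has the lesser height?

Kai

Kai < Bram and Bram < Ravi give Kai < Ravi.
Then Ravi < Uma extends the chain to Uma.
Then Uma < Priya extends the chain to Priya.
Then Priya < Cara extends the chain to Cara.
With Cara < Faye: Kai < Bram < Ravi < Uma < Priya < Cara < Faye.
So Kai < Faye; Kai is the shorter of the two.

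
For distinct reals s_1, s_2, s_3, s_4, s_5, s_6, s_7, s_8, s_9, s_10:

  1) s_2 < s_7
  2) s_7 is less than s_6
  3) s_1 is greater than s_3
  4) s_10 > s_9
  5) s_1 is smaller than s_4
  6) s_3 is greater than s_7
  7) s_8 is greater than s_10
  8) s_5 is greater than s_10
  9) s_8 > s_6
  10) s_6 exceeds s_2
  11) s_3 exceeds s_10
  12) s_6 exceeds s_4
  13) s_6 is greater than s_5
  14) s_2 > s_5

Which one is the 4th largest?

s_1

Piecing the relations together gives one ordering: s_9 < s_10 < s_5 < s_2 < s_7 < s_3 < s_1 < s_4 < s_6 < s_8.
Counting 4 from the largest end gives s_1.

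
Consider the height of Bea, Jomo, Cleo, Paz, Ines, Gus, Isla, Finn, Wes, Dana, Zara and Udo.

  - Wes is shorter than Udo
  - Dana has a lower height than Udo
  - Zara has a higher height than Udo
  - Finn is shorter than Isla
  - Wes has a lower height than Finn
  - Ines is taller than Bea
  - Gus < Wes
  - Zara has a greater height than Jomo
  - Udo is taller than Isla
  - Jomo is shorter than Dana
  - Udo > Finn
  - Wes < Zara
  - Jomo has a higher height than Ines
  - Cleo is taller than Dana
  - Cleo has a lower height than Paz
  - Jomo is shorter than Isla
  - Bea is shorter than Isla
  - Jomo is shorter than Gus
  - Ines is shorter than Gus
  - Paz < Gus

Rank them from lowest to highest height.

Bea < Ines < Jomo < Dana < Cleo < Paz < Gus < Wes < Finn < Isla < Udo < Zara

The consecutive links are each given: Bea < Ines; Ines < Jomo; Jomo < Dana; Dana < Cleo; Cleo < Paz; Paz < Gus; Gus < Wes; Wes < Finn; Finn < Isla; Isla < Udo; Udo < Zara.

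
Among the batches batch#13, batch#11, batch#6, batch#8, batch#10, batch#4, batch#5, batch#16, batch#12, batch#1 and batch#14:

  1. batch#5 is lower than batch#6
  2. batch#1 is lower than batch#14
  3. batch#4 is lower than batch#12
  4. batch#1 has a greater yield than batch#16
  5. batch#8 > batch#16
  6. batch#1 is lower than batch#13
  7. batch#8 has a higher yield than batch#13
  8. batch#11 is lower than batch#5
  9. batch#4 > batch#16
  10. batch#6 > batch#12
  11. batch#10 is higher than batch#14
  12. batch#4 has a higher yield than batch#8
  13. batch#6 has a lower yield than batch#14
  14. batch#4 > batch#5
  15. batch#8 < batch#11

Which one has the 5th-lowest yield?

The consecutive relations fix a unique order: batch#16 < batch#1 < batch#13 < batch#8 < batch#11 < batch#5 < batch#4 < batch#12 < batch#6 < batch#14 < batch#10.
The 5th smallest is batch#11.

batch#11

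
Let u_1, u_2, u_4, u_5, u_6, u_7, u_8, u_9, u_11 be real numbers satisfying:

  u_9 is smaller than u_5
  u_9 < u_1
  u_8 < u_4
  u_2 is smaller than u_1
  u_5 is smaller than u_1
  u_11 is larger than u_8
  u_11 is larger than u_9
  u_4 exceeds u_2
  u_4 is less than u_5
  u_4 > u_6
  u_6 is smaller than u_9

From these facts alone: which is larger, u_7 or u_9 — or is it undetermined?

Following every chain through u_9: above u_9 we get u_5, u_11, u_1; below u_9 we get u_6.
u_7 is not reached, and no chain runs the other way from u_7 to u_9.
So the given relations leave the order of u_9 and u_7 undetermined.

undetermined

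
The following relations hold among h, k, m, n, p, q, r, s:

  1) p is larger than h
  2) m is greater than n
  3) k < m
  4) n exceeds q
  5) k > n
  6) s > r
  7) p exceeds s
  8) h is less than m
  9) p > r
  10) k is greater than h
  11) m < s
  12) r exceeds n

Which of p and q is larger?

p

Chaining the given relations: q < n < k < m < s < p.
So q < p; p is the larger of the two.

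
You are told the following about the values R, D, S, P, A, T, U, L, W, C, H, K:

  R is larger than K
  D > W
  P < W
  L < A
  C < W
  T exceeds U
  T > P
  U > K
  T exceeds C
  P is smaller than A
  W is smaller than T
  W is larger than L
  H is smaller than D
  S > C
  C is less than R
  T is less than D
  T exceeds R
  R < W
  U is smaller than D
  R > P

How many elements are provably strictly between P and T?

The relations place P below T. An element lies strictly between them when it is forced above P and also forced below T.
Above P: {R, A, W, D}. Below T: {K, C, R, L, U, W}.
Intersection: {R, W} — 2.

2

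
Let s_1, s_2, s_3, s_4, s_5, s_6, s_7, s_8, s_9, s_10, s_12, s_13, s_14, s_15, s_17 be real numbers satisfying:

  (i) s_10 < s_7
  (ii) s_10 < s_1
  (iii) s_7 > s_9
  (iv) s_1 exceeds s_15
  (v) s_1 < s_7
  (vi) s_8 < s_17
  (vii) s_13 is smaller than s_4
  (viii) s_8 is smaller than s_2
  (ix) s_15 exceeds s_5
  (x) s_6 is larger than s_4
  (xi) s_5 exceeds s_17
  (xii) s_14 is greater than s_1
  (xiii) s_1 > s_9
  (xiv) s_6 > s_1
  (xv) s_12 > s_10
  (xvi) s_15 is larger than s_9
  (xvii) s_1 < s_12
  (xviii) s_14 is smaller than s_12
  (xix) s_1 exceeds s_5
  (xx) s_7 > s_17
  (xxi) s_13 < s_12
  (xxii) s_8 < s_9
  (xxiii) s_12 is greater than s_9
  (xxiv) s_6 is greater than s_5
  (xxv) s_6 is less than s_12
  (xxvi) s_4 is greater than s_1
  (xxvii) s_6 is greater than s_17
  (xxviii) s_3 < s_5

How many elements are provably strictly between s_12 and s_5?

The relations place s_5 below s_12. An element lies strictly between them when it is forced above s_5 and also forced below s_12.
Above s_5: {s_15, s_1, s_14, s_4, s_7, s_6}. Below s_12: {s_8, s_17, s_3, s_13, s_9, s_10, s_15, s_1, s_14, s_4, s_6}.
Intersection: {s_15, s_1, s_14, s_4, s_6} — 5.

5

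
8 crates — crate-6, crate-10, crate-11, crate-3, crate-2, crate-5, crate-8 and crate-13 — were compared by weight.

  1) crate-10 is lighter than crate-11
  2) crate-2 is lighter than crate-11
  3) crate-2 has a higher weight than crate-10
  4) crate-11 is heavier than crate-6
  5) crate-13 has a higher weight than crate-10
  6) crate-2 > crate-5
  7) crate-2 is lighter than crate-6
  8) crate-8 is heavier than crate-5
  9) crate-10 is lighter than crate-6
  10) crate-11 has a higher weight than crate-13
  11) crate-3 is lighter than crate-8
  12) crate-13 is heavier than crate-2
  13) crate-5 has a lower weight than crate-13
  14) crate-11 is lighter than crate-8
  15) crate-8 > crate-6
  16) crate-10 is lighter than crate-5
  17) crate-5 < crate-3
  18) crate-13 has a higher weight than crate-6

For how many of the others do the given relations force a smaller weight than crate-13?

From crate-13 the given relations immediately reach crate-10, crate-5, crate-2, crate-6.
No other element is forced below crate-13 by the given relations, so the count is 4.

4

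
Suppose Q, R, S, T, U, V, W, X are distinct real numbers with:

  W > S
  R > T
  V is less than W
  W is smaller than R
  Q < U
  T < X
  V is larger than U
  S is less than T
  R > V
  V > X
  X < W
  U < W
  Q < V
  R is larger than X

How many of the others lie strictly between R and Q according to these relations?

3

The relations place Q below R. An element lies strictly between them when it is forced above Q and also forced below R.
Above Q: {U, V, W}. Below R: {S, T, X, U, V, W}.
Intersection: {U, V, W} — 3.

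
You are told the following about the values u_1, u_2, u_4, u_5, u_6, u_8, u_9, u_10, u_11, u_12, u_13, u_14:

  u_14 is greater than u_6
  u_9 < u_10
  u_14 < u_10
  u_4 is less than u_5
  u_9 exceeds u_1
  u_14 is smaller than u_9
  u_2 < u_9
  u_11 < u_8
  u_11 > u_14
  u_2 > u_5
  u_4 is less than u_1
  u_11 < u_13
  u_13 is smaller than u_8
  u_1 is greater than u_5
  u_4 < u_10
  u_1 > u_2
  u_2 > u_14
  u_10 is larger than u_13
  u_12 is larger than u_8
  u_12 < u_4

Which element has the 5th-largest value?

u_5

Piecing the relations together gives one ordering: u_6 < u_14 < u_11 < u_13 < u_8 < u_12 < u_4 < u_5 < u_2 < u_1 < u_9 < u_10.
Counting 5 from the largest end gives u_5.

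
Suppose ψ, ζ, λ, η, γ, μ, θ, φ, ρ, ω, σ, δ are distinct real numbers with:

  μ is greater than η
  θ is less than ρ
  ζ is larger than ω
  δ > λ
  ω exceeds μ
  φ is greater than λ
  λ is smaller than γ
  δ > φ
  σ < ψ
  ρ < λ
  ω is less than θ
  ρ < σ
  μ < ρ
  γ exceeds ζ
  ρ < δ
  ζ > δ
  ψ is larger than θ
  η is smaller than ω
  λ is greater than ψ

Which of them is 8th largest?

The consecutive relations fix a unique order: η < μ < ω < θ < ρ < σ < ψ < λ < φ < δ < ζ < γ.
Counting 8 from the largest end gives ρ.

ρ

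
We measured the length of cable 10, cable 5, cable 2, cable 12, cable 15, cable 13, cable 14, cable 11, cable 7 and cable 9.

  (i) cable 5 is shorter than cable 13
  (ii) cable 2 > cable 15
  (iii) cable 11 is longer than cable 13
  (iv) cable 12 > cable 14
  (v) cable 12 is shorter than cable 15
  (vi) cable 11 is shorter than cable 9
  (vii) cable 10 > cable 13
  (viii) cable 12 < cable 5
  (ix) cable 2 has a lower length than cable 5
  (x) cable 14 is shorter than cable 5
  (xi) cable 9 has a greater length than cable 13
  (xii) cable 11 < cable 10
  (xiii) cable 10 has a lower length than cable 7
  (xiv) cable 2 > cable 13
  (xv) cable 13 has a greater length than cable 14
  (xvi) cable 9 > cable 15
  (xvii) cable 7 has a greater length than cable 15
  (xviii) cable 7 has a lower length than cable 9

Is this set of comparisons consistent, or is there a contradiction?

inconsistent

Chaining the given relations yields cable 2 < cable 5 < cable 13, so cable 2 < cable 13. But one relation states cable 13 < cable 2. These cannot both hold.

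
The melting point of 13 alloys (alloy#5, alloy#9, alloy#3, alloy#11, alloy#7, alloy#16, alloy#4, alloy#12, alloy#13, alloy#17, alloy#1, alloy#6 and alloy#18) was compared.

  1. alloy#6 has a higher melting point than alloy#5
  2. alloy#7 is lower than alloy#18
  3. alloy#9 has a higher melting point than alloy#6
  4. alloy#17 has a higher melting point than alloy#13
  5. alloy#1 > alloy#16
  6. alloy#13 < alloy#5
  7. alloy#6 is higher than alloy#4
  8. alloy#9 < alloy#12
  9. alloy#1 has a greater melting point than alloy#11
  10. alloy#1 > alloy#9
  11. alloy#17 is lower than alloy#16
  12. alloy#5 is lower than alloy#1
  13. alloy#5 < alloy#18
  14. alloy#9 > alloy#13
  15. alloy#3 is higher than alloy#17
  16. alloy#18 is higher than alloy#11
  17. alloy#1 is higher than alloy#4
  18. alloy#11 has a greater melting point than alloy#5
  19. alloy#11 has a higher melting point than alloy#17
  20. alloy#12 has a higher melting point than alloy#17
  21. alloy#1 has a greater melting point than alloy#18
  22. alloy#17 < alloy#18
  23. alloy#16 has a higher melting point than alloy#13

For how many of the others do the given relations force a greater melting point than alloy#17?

6

The elements the relations force above alloy#17 are alloy#3, alloy#16, alloy#11, alloy#18, alloy#1, alloy#12 — no chain reaches any other.
That is 6.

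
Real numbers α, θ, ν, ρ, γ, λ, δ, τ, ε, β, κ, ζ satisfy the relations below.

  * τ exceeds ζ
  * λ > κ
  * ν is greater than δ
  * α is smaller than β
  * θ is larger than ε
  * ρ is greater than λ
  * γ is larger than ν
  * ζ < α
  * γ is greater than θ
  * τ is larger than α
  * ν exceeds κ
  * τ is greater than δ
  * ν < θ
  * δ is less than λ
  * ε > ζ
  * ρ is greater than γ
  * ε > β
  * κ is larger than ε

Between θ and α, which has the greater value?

α < β and β < ε give α < ε.
Then ε < κ extends the chain to κ.
Then κ < ν extends the chain to ν.
Then ν < θ extends the chain to θ.
So α < θ; θ is the larger of the two.

θ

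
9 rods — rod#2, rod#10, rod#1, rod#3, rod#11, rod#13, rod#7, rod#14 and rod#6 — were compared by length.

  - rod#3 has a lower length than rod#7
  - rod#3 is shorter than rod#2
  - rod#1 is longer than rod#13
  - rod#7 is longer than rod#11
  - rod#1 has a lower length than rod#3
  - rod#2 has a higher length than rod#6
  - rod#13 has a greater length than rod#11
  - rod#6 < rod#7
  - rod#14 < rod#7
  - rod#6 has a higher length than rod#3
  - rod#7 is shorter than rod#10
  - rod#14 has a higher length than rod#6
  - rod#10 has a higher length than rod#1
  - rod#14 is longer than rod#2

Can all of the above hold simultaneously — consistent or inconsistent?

Every relation is compatible with rod#11 < rod#13 < rod#1 < rod#3 < rod#6 < rod#2 < rod#14 < rod#7 < rod#10; the set is consistent.

consistent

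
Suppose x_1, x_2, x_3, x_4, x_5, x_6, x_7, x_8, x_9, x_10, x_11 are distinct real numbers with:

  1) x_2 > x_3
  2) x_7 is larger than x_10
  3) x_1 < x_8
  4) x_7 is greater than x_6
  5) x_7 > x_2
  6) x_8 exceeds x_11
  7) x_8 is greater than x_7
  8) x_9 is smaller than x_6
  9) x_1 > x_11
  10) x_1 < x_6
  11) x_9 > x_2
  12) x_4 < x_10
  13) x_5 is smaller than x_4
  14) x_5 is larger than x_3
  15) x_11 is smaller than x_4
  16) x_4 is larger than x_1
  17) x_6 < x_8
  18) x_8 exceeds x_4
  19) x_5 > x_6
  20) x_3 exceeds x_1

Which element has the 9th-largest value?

Chaining the given pairs: x_11 < x_1 < x_3 < x_2 < x_9 < x_6 < x_5 < x_4 < x_10 < x_7 < x_8.
Counting 9 from the largest end gives x_3.

x_3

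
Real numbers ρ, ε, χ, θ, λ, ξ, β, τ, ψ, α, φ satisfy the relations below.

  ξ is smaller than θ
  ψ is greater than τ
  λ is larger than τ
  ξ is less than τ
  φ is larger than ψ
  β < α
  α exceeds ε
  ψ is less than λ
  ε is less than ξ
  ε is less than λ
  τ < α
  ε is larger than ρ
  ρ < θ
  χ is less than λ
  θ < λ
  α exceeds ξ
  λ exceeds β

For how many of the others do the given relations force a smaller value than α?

5

From α the given relations immediately reach ε, ξ, β, τ.
From those, ρ — 5 in total.
No other element is forced below α by the given relations, so the count is 5.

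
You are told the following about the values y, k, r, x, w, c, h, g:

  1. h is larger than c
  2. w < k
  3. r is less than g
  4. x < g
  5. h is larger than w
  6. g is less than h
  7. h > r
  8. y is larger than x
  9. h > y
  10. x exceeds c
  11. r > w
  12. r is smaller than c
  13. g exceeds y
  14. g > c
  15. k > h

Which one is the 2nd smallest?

r

The consecutive relations fix a unique order: w < r < c < x < y < g < h < k.
Counting 2 from the smallest end gives r.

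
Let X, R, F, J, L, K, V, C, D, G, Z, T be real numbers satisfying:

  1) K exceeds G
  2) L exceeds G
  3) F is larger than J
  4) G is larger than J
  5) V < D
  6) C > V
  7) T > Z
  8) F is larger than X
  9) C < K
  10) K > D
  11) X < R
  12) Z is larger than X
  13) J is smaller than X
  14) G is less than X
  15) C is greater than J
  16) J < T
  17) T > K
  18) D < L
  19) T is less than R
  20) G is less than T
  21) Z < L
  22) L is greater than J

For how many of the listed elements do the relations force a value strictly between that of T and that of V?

Chaining upward from V reaches: C, D, K, L, R.
Chaining downward from T reaches: J, G, X, Z, C, D, K.
Strictly between V and T are those in both lists: C, D, K — 3 elements.

3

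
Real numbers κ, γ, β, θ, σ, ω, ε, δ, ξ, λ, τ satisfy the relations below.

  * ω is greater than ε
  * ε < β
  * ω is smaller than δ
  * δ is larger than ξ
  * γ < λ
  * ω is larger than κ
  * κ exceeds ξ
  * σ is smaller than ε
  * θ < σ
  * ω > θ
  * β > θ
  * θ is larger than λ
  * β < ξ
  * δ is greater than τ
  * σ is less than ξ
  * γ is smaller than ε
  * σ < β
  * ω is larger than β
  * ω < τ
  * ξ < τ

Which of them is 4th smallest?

σ

The consecutive relations fix a unique order: γ < λ < θ < σ < ε < β < ξ < κ < ω < τ < δ.
The 4th smallest is σ.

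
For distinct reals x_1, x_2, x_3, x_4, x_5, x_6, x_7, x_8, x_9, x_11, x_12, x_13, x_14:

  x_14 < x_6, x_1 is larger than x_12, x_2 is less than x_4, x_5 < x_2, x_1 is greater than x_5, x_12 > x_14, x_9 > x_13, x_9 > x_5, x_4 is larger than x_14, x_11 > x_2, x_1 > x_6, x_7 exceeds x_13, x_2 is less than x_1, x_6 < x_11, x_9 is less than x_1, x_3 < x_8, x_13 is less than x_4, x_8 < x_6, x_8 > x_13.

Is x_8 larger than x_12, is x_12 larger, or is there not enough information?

Following every chain through x_8: above x_8 we get x_6, x_11, x_1; below x_8 we get x_3, x_13.
x_12 is not reached, and no chain runs the other way from x_12 to x_8.
So the given relations leave the order of x_8 and x_12 undetermined.

undetermined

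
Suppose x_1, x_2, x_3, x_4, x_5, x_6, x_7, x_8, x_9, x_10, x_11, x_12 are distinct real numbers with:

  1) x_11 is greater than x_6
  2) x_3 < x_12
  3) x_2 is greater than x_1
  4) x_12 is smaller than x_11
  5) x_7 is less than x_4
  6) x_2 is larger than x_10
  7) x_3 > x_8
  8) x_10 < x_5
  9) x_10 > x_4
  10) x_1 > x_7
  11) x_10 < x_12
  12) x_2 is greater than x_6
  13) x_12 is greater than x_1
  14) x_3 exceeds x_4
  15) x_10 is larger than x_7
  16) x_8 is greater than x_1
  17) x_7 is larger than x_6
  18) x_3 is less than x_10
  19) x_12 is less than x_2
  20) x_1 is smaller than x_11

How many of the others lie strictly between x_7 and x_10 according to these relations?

Chaining upward from x_7 reaches: x_1, x_8, x_4, x_3, x_12, x_11, x_5, x_2.
Chaining downward from x_10 reaches: x_6, x_1, x_8, x_4, x_3.
Strictly between x_7 and x_10 are those in both lists: x_1, x_8, x_4, x_3 — 4 elements.

4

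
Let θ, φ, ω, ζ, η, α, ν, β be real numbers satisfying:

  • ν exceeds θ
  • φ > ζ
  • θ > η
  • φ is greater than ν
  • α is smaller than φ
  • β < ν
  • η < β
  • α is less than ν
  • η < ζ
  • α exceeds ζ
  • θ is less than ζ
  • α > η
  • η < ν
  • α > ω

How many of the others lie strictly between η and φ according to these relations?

The relations place η below φ. An element lies strictly between them when it is forced above η and also forced below φ.
Above η: {β, θ, ζ, α, ν}. Below φ: {β, θ, ω, ζ, α, ν}.
Intersection: {β, θ, ζ, α, ν} — 5.

5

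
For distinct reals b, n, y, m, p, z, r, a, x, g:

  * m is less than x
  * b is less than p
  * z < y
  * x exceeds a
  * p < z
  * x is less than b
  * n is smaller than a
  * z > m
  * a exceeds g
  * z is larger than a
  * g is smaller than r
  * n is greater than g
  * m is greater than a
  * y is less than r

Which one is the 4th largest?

The consecutive relations fix a unique order: g < n < a < m < x < b < p < z < y < r.
Counting 4 from the largest end gives p.

p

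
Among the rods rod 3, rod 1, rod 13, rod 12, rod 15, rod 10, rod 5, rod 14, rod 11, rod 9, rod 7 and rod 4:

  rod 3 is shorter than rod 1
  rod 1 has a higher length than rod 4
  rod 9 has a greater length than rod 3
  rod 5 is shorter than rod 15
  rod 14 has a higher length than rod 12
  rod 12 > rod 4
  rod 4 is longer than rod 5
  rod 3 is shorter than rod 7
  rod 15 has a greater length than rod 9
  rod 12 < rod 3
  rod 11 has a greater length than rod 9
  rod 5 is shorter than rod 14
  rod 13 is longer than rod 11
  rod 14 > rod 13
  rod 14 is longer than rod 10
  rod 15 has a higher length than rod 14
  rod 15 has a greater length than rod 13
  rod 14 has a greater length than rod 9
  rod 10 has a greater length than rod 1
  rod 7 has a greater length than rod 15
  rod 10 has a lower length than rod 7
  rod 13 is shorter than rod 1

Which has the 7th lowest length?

rod 13

The consecutive relations fix a unique order: rod 5 < rod 4 < rod 12 < rod 3 < rod 9 < rod 11 < rod 13 < rod 1 < rod 10 < rod 14 < rod 15 < rod 7.
The 7th smallest is rod 13.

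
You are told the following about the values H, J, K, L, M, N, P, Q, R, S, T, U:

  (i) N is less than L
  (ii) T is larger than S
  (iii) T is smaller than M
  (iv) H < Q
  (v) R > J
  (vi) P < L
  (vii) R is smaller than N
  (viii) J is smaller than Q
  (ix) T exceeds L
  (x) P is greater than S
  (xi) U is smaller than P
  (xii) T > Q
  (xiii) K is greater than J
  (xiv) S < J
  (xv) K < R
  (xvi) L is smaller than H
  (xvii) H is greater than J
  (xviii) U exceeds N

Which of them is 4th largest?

H

Piecing the relations together gives one ordering: S < J < K < R < N < U < P < L < H < Q < T < M.
The 4th largest is H.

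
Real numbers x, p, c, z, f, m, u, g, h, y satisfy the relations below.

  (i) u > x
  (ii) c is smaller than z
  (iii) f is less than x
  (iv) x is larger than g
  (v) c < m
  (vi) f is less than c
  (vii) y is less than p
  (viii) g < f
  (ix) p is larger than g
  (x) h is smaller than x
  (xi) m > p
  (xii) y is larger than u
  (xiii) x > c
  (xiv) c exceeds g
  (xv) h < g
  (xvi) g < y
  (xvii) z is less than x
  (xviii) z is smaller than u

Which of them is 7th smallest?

Piecing the relations together gives one ordering: h < g < f < c < z < x < u < y < p < m.
The 7th smallest is u.

u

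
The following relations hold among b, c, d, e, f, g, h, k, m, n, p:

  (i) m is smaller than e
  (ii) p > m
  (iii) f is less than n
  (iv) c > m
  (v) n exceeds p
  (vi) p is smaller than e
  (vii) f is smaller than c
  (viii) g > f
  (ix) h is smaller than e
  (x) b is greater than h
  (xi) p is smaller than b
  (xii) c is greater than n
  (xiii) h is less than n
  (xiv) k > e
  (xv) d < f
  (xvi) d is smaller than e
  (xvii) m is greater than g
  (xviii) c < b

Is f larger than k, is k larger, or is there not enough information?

k

Chaining the given relations: f < g < m < p < e < k.
So k is larger.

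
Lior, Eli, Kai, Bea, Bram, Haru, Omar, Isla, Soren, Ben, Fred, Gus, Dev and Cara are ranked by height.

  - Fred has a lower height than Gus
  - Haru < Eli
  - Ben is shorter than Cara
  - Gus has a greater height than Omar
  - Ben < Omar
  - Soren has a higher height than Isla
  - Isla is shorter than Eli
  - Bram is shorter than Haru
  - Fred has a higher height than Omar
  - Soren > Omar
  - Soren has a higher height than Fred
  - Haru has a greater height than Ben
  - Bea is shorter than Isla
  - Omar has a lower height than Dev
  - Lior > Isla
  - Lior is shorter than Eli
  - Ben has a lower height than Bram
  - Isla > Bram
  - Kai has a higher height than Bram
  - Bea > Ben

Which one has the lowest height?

Bram is not least since Ben < Bram; Omar is not least since Ben < Omar; Fred is not least since Omar < Fred; Bea is not least since Ben < Bea; Isla is not least since Bea < Isla; Cara is not least since Ben < Cara; Dev is not least since Omar < Dev; Lior is not least since Isla < Lior; Kai is not least since Bram < Kai; Gus is not least since Fred < Gus; Haru is not least since Ben < Haru; Soren is not least since Fred < Soren; Eli is not least since Isla < Eli.
Only Ben has nothing below it, so Ben is the lowest height.

Ben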